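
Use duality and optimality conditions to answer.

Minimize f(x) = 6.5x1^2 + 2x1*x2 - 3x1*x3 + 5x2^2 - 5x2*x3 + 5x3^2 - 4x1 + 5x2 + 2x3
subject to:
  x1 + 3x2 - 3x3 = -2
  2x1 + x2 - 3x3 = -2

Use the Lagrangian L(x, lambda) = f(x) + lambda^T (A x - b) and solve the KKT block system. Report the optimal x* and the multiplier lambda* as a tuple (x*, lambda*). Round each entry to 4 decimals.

Form the Lagrangian:
  L(x, lambda) = (1/2) x^T Q x + c^T x + lambda^T (A x - b)
Stationarity (grad_x L = 0): Q x + c + A^T lambda = 0.
Primal feasibility: A x = b.

This gives the KKT block system:
  [ Q   A^T ] [ x     ]   [-c ]
  [ A    0  ] [ lambda ] = [ b ]

Solving the linear system:
  x*      = (-0.1345, -0.0673, 0.5545)
  lambda* = (-2.0236, 4.7855)
  f(x*)   = 3.4173

x* = (-0.1345, -0.0673, 0.5545), lambda* = (-2.0236, 4.7855)


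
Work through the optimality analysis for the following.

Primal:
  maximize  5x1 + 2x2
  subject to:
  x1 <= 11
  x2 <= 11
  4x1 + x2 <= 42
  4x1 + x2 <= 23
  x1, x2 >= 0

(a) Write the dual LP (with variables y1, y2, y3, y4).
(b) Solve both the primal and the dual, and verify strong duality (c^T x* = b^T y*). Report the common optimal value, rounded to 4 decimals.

The standard primal-dual pair for 'max c^T x s.t. A x <= b, x >= 0' is:
  Dual:  min b^T y  s.t.  A^T y >= c,  y >= 0.

So the dual LP is:
  minimize  11y1 + 11y2 + 42y3 + 23y4
  subject to:
    y1 + 4y3 + 4y4 >= 5
    y2 + y3 + y4 >= 2
    y1, y2, y3, y4 >= 0

Solving the primal: x* = (3, 11).
  primal value c^T x* = 37.
Solving the dual: y* = (0, 0.75, 0, 1.25).
  dual value b^T y* = 37.
Strong duality: c^T x* = b^T y*. Confirmed.

37


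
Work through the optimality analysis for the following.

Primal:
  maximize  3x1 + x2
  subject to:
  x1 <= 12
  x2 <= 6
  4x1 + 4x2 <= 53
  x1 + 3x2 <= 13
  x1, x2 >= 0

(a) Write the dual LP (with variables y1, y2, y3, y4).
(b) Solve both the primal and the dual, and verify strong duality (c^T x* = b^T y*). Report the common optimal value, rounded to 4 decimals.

The standard primal-dual pair for 'max c^T x s.t. A x <= b, x >= 0' is:
  Dual:  min b^T y  s.t.  A^T y >= c,  y >= 0.

So the dual LP is:
  minimize  12y1 + 6y2 + 53y3 + 13y4
  subject to:
    y1 + 4y3 + y4 >= 3
    y2 + 4y3 + 3y4 >= 1
    y1, y2, y3, y4 >= 0

Solving the primal: x* = (12, 0.3333).
  primal value c^T x* = 36.3333.
Solving the dual: y* = (2.6667, 0, 0, 0.3333).
  dual value b^T y* = 36.3333.
Strong duality: c^T x* = b^T y*. Confirmed.

36.3333


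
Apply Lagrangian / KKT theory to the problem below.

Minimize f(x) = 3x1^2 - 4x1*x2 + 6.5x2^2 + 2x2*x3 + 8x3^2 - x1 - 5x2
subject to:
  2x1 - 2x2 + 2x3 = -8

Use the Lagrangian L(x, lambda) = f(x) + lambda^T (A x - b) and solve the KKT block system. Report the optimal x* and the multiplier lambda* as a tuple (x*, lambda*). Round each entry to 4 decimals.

Form the Lagrangian:
  L(x, lambda) = (1/2) x^T Q x + c^T x + lambda^T (A x - b)
Stationarity (grad_x L = 0): Q x + c + A^T lambda = 0.
Primal feasibility: A x = b.

This gives the KKT block system:
  [ Q   A^T ] [ x     ]   [-c ]
  [ A    0  ] [ lambda ] = [ b ]

Solving the linear system:
  x*      = (-1.5909, 1.2727, -1.1364)
  lambda* = (7.8182)
  f(x*)   = 28.8864

x* = (-1.5909, 1.2727, -1.1364), lambda* = (7.8182)


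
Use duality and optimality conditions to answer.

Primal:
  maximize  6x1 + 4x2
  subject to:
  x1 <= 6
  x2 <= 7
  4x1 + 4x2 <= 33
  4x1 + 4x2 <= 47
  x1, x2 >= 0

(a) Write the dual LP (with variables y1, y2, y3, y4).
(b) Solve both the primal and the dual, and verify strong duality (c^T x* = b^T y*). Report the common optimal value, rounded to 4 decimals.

The standard primal-dual pair for 'max c^T x s.t. A x <= b, x >= 0' is:
  Dual:  min b^T y  s.t.  A^T y >= c,  y >= 0.

So the dual LP is:
  minimize  6y1 + 7y2 + 33y3 + 47y4
  subject to:
    y1 + 4y3 + 4y4 >= 6
    y2 + 4y3 + 4y4 >= 4
    y1, y2, y3, y4 >= 0

Solving the primal: x* = (6, 2.25).
  primal value c^T x* = 45.
Solving the dual: y* = (2, 0, 1, 0).
  dual value b^T y* = 45.
Strong duality: c^T x* = b^T y*. Confirmed.

45


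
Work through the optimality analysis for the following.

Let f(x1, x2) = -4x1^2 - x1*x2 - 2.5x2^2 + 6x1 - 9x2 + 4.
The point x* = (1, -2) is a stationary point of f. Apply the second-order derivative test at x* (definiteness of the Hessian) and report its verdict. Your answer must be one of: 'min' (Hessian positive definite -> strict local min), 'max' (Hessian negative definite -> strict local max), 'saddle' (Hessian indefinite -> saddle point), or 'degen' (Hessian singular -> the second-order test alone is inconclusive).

Compute the Hessian H = grad^2 f:
  H = [[-8, -1], [-1, -5]]
Verify stationarity: grad f(x*) = H x* + g = (0, 0).
Eigenvalues of H: -8.3028, -4.6972.
Both eigenvalues < 0, so H is negative definite -> x* is a strict local max.

max


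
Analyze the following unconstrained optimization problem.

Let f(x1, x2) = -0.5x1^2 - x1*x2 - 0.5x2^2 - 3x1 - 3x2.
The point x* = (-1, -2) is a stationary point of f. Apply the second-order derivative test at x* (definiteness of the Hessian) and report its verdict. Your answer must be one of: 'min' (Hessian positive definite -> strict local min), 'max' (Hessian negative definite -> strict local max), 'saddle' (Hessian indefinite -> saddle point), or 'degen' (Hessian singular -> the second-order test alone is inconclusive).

Compute the Hessian H = grad^2 f:
  H = [[-1, -1], [-1, -1]]
Verify stationarity: grad f(x*) = H x* + g = (0, 0).
Eigenvalues of H: -2, 0.
H has a zero eigenvalue (singular; negative semidefinite but not definite), so H is neither positive definite, negative definite, nor indefinite. The second-order test alone is inconclusive -> degen.
(Indeed, f is constant along the null direction of H through x*, so x* is not a strict local extremum.)

degen


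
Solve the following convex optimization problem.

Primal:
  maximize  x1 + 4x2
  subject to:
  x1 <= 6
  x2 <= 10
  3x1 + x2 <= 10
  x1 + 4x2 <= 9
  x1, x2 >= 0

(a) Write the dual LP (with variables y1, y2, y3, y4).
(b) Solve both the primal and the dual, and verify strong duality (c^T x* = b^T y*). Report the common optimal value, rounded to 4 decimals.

The standard primal-dual pair for 'max c^T x s.t. A x <= b, x >= 0' is:
  Dual:  min b^T y  s.t.  A^T y >= c,  y >= 0.

So the dual LP is:
  minimize  6y1 + 10y2 + 10y3 + 9y4
  subject to:
    y1 + 3y3 + y4 >= 1
    y2 + y3 + 4y4 >= 4
    y1, y2, y3, y4 >= 0

Solving the primal: x* = (2.8182, 1.5455).
  primal value c^T x* = 9.
Solving the dual: y* = (0, 0, 0, 1).
  dual value b^T y* = 9.
Strong duality: c^T x* = b^T y*. Confirmed.

9


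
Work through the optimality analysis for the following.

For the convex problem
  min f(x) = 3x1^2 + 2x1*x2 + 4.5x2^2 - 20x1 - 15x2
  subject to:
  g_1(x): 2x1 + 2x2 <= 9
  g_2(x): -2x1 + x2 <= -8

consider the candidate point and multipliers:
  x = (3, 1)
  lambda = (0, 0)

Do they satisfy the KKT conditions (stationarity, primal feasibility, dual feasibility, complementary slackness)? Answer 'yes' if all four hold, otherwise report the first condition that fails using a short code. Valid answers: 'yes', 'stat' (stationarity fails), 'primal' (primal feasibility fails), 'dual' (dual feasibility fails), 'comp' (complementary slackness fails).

Gradient of f: grad f(x) = Q x + c = (0, 0)
Constraint values g_i(x) = a_i^T x - b_i:
  g_1((3, 1)) = -1
  g_2((3, 1)) = 3
Stationarity residual: grad f(x) + sum_i lambda_i a_i = (0, 0)
  -> stationarity OK
Primal feasibility (all g_i <= 0): FAILS
Dual feasibility (all lambda_i >= 0): OK
Complementary slackness (lambda_i * g_i(x) = 0 for all i): OK

Verdict: the first failing condition is primal_feasibility -> primal.

primal


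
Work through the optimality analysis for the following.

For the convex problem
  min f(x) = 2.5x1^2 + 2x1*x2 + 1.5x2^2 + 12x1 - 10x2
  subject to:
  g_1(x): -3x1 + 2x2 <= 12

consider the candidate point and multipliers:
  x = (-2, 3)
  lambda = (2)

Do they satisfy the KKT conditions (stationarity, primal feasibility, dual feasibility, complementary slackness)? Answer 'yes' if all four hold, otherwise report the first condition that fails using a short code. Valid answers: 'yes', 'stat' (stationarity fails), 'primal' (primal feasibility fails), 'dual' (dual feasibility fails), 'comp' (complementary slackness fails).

Gradient of f: grad f(x) = Q x + c = (8, -5)
Constraint values g_i(x) = a_i^T x - b_i:
  g_1((-2, 3)) = 0
Stationarity residual: grad f(x) + sum_i lambda_i a_i = (2, -1)
  -> stationarity FAILS
Primal feasibility (all g_i <= 0): OK
Dual feasibility (all lambda_i >= 0): OK
Complementary slackness (lambda_i * g_i(x) = 0 for all i): OK

Verdict: the first failing condition is stationarity -> stat.

stat


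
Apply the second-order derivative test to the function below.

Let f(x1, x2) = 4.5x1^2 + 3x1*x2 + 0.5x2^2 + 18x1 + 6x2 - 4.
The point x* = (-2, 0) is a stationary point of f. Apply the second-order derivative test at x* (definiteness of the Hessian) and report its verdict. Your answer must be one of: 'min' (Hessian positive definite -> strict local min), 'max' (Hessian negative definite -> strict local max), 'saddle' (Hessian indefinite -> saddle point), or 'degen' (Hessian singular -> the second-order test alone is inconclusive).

Compute the Hessian H = grad^2 f:
  H = [[9, 3], [3, 1]]
Verify stationarity: grad f(x*) = H x* + g = (0, 0).
Eigenvalues of H: 0, 10.
H has a zero eigenvalue (singular; positive semidefinite but not definite), so H is neither positive definite, negative definite, nor indefinite. The second-order test alone is inconclusive -> degen.
(Indeed, f is constant along the null direction of H through x*, so x* is not a strict local extremum.)

degen


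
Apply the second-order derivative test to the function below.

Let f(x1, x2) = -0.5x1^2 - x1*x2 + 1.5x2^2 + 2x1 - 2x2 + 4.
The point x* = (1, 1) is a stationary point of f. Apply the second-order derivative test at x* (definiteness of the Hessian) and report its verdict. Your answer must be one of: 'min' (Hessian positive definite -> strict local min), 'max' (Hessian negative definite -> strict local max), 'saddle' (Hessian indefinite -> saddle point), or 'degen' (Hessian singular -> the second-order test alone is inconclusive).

Compute the Hessian H = grad^2 f:
  H = [[-1, -1], [-1, 3]]
Verify stationarity: grad f(x*) = H x* + g = (0, 0).
Eigenvalues of H: -1.2361, 3.2361.
Eigenvalues have mixed signs, so H is indefinite -> x* is a saddle point.

saddle


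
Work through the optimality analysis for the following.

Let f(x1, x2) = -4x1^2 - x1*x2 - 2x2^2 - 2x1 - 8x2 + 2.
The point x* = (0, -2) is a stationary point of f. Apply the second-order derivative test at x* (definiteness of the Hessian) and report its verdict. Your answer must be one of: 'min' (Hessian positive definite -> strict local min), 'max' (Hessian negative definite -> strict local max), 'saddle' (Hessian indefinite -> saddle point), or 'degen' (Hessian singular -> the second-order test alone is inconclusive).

Compute the Hessian H = grad^2 f:
  H = [[-8, -1], [-1, -4]]
Verify stationarity: grad f(x*) = H x* + g = (0, 0).
Eigenvalues of H: -8.2361, -3.7639.
Both eigenvalues < 0, so H is negative definite -> x* is a strict local max.

max


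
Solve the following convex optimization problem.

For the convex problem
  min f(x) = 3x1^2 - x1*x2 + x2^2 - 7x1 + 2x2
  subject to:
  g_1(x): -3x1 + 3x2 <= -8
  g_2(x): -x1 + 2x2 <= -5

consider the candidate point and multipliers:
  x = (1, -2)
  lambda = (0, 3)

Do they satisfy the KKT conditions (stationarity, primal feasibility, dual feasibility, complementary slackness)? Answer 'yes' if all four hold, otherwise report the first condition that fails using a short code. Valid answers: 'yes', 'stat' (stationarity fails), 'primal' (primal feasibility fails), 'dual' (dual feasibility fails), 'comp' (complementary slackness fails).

Gradient of f: grad f(x) = Q x + c = (1, -3)
Constraint values g_i(x) = a_i^T x - b_i:
  g_1((1, -2)) = -1
  g_2((1, -2)) = 0
Stationarity residual: grad f(x) + sum_i lambda_i a_i = (-2, 3)
  -> stationarity FAILS
Primal feasibility (all g_i <= 0): OK
Dual feasibility (all lambda_i >= 0): OK
Complementary slackness (lambda_i * g_i(x) = 0 for all i): OK

Verdict: the first failing condition is stationarity -> stat.

stat


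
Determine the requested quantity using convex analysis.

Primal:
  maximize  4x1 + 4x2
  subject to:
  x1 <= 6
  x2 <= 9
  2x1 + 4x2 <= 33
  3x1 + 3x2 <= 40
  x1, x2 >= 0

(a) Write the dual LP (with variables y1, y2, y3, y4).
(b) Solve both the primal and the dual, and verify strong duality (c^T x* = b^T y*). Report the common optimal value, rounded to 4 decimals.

The standard primal-dual pair for 'max c^T x s.t. A x <= b, x >= 0' is:
  Dual:  min b^T y  s.t.  A^T y >= c,  y >= 0.

So the dual LP is:
  minimize  6y1 + 9y2 + 33y3 + 40y4
  subject to:
    y1 + 2y3 + 3y4 >= 4
    y2 + 4y3 + 3y4 >= 4
    y1, y2, y3, y4 >= 0

Solving the primal: x* = (6, 5.25).
  primal value c^T x* = 45.
Solving the dual: y* = (2, 0, 1, 0).
  dual value b^T y* = 45.
Strong duality: c^T x* = b^T y*. Confirmed.

45


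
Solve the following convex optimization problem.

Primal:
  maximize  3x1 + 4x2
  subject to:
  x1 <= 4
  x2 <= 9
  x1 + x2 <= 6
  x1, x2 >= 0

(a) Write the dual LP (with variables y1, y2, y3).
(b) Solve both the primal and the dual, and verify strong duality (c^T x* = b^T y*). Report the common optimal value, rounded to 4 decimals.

The standard primal-dual pair for 'max c^T x s.t. A x <= b, x >= 0' is:
  Dual:  min b^T y  s.t.  A^T y >= c,  y >= 0.

So the dual LP is:
  minimize  4y1 + 9y2 + 6y3
  subject to:
    y1 + y3 >= 3
    y2 + y3 >= 4
    y1, y2, y3 >= 0

Solving the primal: x* = (0, 6).
  primal value c^T x* = 24.
Solving the dual: y* = (0, 0, 4).
  dual value b^T y* = 24.
Strong duality: c^T x* = b^T y*. Confirmed.

24


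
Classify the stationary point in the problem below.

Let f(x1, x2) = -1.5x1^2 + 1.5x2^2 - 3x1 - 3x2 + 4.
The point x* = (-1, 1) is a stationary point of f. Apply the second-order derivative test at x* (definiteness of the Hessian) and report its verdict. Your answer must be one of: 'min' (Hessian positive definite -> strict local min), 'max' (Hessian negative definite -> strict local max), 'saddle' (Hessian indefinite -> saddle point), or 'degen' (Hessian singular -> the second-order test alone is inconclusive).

Compute the Hessian H = grad^2 f:
  H = [[-3, 0], [0, 3]]
Verify stationarity: grad f(x*) = H x* + g = (0, 0).
Eigenvalues of H: -3, 3.
Eigenvalues have mixed signs, so H is indefinite -> x* is a saddle point.

saddle


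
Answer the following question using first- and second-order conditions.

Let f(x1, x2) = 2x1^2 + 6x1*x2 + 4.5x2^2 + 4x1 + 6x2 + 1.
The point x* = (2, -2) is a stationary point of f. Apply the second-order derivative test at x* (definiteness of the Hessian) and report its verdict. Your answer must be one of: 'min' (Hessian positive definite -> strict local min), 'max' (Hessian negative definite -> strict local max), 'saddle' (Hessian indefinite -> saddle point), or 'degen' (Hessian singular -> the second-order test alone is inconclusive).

Compute the Hessian H = grad^2 f:
  H = [[4, 6], [6, 9]]
Verify stationarity: grad f(x*) = H x* + g = (0, 0).
Eigenvalues of H: 0, 13.
H has a zero eigenvalue (singular; positive semidefinite but not definite), so H is neither positive definite, negative definite, nor indefinite. The second-order test alone is inconclusive -> degen.
(Indeed, f is constant along the null direction of H through x*, so x* is not a strict local extremum.)

degen


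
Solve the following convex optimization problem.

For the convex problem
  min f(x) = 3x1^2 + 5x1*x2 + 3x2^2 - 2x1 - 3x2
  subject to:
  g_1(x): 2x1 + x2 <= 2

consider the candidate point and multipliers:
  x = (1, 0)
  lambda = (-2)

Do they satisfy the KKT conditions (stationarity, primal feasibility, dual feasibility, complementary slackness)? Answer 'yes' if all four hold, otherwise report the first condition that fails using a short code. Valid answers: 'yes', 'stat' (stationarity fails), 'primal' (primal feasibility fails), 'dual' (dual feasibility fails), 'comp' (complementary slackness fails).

Gradient of f: grad f(x) = Q x + c = (4, 2)
Constraint values g_i(x) = a_i^T x - b_i:
  g_1((1, 0)) = 0
Stationarity residual: grad f(x) + sum_i lambda_i a_i = (0, 0)
  -> stationarity OK
Primal feasibility (all g_i <= 0): OK
Dual feasibility (all lambda_i >= 0): FAILS
Complementary slackness (lambda_i * g_i(x) = 0 for all i): OK

Verdict: the first failing condition is dual_feasibility -> dual.

dual


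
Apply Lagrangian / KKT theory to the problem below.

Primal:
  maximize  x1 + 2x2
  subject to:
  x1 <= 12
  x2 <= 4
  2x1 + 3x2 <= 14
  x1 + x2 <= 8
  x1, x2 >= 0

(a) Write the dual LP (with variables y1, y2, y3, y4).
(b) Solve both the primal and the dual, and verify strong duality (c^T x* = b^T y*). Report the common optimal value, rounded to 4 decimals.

The standard primal-dual pair for 'max c^T x s.t. A x <= b, x >= 0' is:
  Dual:  min b^T y  s.t.  A^T y >= c,  y >= 0.

So the dual LP is:
  minimize  12y1 + 4y2 + 14y3 + 8y4
  subject to:
    y1 + 2y3 + y4 >= 1
    y2 + 3y3 + y4 >= 2
    y1, y2, y3, y4 >= 0

Solving the primal: x* = (1, 4).
  primal value c^T x* = 9.
Solving the dual: y* = (0, 0.5, 0.5, 0).
  dual value b^T y* = 9.
Strong duality: c^T x* = b^T y*. Confirmed.

9


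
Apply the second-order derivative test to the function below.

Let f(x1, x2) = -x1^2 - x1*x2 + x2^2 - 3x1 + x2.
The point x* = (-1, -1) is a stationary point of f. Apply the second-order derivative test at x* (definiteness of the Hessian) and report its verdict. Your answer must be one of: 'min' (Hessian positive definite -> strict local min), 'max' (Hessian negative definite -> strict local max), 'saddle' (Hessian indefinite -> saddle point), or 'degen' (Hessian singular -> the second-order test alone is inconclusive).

Compute the Hessian H = grad^2 f:
  H = [[-2, -1], [-1, 2]]
Verify stationarity: grad f(x*) = H x* + g = (0, 0).
Eigenvalues of H: -2.2361, 2.2361.
Eigenvalues have mixed signs, so H is indefinite -> x* is a saddle point.

saddle


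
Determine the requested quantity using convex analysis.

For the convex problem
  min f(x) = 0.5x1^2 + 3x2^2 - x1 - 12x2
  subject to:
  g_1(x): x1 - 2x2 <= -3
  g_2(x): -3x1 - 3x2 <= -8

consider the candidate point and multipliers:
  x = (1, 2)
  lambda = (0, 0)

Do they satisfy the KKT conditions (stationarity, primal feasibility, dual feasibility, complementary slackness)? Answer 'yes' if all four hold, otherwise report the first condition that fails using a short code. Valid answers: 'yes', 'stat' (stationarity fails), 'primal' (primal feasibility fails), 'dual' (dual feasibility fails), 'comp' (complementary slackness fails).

Gradient of f: grad f(x) = Q x + c = (0, 0)
Constraint values g_i(x) = a_i^T x - b_i:
  g_1((1, 2)) = 0
  g_2((1, 2)) = -1
Stationarity residual: grad f(x) + sum_i lambda_i a_i = (0, 0)
  -> stationarity OK
Primal feasibility (all g_i <= 0): OK
Dual feasibility (all lambda_i >= 0): OK
Complementary slackness (lambda_i * g_i(x) = 0 for all i): OK

Verdict: yes, KKT holds.

yes


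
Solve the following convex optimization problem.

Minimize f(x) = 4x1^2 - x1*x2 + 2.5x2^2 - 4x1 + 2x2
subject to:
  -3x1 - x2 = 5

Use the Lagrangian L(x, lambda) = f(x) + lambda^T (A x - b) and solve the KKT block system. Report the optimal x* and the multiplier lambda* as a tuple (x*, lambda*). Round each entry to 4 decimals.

Form the Lagrangian:
  L(x, lambda) = (1/2) x^T Q x + c^T x + lambda^T (A x - b)
Stationarity (grad_x L = 0): Q x + c + A^T lambda = 0.
Primal feasibility: A x = b.

This gives the KKT block system:
  [ Q   A^T ] [ x     ]   [-c ]
  [ A    0  ] [ lambda ] = [ b ]

Solving the linear system:
  x*      = (-1.1864, -1.4407)
  lambda* = (-4.0169)
  f(x*)   = 10.9746

x* = (-1.1864, -1.4407), lambda* = (-4.0169)


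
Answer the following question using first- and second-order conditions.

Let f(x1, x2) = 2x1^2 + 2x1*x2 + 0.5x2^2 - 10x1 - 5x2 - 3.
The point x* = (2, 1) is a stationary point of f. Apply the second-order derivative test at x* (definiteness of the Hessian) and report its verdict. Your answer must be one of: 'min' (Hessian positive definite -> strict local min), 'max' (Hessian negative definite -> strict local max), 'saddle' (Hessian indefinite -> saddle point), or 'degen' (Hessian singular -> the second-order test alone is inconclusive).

Compute the Hessian H = grad^2 f:
  H = [[4, 2], [2, 1]]
Verify stationarity: grad f(x*) = H x* + g = (0, 0).
Eigenvalues of H: 0, 5.
H has a zero eigenvalue (singular; positive semidefinite but not definite), so H is neither positive definite, negative definite, nor indefinite. The second-order test alone is inconclusive -> degen.
(Indeed, f is constant along the null direction of H through x*, so x* is not a strict local extremum.)

degen


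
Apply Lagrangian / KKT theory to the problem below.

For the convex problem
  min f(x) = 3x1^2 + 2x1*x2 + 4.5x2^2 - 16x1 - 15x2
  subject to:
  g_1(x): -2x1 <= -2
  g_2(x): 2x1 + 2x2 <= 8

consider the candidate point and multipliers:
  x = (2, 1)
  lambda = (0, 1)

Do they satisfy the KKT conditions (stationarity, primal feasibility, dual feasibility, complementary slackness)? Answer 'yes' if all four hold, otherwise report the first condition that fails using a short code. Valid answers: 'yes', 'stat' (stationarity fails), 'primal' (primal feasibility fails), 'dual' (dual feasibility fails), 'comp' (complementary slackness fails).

Gradient of f: grad f(x) = Q x + c = (-2, -2)
Constraint values g_i(x) = a_i^T x - b_i:
  g_1((2, 1)) = -2
  g_2((2, 1)) = -2
Stationarity residual: grad f(x) + sum_i lambda_i a_i = (0, 0)
  -> stationarity OK
Primal feasibility (all g_i <= 0): OK
Dual feasibility (all lambda_i >= 0): OK
Complementary slackness (lambda_i * g_i(x) = 0 for all i): FAILS

Verdict: the first failing condition is complementary_slackness -> comp.

comp


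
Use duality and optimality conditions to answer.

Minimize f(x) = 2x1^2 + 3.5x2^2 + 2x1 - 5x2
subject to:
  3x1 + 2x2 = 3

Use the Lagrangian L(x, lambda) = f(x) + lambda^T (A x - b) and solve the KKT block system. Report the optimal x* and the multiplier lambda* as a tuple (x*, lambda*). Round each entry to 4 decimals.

Form the Lagrangian:
  L(x, lambda) = (1/2) x^T Q x + c^T x + lambda^T (A x - b)
Stationarity (grad_x L = 0): Q x + c + A^T lambda = 0.
Primal feasibility: A x = b.

This gives the KKT block system:
  [ Q   A^T ] [ x     ]   [-c ]
  [ A    0  ] [ lambda ] = [ b ]

Solving the linear system:
  x*      = (0.3165, 1.0253)
  lambda* = (-1.0886)
  f(x*)   = -0.6139

x* = (0.3165, 1.0253), lambda* = (-1.0886)


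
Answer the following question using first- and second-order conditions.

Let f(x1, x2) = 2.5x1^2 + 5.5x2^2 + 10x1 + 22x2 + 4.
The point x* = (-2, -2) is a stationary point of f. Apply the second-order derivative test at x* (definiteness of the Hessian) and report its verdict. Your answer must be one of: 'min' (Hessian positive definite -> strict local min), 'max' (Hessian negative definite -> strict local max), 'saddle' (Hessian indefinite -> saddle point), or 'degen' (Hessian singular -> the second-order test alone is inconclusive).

Compute the Hessian H = grad^2 f:
  H = [[5, 0], [0, 11]]
Verify stationarity: grad f(x*) = H x* + g = (0, 0).
Eigenvalues of H: 5, 11.
Both eigenvalues > 0, so H is positive definite -> x* is a strict local min.

min


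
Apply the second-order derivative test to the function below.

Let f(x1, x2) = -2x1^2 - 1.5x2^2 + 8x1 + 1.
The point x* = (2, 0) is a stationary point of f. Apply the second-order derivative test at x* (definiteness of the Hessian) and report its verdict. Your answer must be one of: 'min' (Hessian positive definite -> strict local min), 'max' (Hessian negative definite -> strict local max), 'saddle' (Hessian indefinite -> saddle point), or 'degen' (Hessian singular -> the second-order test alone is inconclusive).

Compute the Hessian H = grad^2 f:
  H = [[-4, 0], [0, -3]]
Verify stationarity: grad f(x*) = H x* + g = (0, 0).
Eigenvalues of H: -4, -3.
Both eigenvalues < 0, so H is negative definite -> x* is a strict local max.

max


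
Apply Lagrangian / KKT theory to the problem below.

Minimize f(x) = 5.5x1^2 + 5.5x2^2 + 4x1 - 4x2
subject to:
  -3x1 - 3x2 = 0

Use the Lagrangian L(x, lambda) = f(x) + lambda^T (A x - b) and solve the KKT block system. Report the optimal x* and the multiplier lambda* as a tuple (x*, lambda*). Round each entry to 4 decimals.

Form the Lagrangian:
  L(x, lambda) = (1/2) x^T Q x + c^T x + lambda^T (A x - b)
Stationarity (grad_x L = 0): Q x + c + A^T lambda = 0.
Primal feasibility: A x = b.

This gives the KKT block system:
  [ Q   A^T ] [ x     ]   [-c ]
  [ A    0  ] [ lambda ] = [ b ]

Solving the linear system:
  x*      = (-0.3636, 0.3636)
  lambda* = (0)
  f(x*)   = -1.4545

x* = (-0.3636, 0.3636), lambda* = (0)


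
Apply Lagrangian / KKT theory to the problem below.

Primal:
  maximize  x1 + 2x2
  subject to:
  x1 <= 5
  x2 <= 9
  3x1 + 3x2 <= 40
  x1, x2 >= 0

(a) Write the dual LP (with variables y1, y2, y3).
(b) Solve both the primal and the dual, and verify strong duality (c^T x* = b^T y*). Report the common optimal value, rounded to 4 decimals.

The standard primal-dual pair for 'max c^T x s.t. A x <= b, x >= 0' is:
  Dual:  min b^T y  s.t.  A^T y >= c,  y >= 0.

So the dual LP is:
  minimize  5y1 + 9y2 + 40y3
  subject to:
    y1 + 3y3 >= 1
    y2 + 3y3 >= 2
    y1, y2, y3 >= 0

Solving the primal: x* = (4.3333, 9).
  primal value c^T x* = 22.3333.
Solving the dual: y* = (0, 1, 0.3333).
  dual value b^T y* = 22.3333.
Strong duality: c^T x* = b^T y*. Confirmed.

22.3333


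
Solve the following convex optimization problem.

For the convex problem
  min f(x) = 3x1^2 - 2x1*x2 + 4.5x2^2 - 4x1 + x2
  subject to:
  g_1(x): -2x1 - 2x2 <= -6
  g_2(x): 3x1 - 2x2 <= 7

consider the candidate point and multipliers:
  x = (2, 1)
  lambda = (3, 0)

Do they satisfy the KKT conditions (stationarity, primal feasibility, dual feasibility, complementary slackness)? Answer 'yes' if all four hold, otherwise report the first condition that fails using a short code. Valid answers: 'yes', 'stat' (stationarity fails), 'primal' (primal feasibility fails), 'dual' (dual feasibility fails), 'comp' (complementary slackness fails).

Gradient of f: grad f(x) = Q x + c = (6, 6)
Constraint values g_i(x) = a_i^T x - b_i:
  g_1((2, 1)) = 0
  g_2((2, 1)) = -3
Stationarity residual: grad f(x) + sum_i lambda_i a_i = (0, 0)
  -> stationarity OK
Primal feasibility (all g_i <= 0): OK
Dual feasibility (all lambda_i >= 0): OK
Complementary slackness (lambda_i * g_i(x) = 0 for all i): OK

Verdict: yes, KKT holds.

yes


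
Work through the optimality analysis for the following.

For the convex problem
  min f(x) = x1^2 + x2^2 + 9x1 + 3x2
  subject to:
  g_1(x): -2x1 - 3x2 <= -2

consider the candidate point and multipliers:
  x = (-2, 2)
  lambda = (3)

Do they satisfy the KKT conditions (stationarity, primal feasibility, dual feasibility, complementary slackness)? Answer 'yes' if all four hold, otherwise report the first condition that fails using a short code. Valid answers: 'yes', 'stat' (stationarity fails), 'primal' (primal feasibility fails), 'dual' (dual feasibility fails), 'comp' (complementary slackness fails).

Gradient of f: grad f(x) = Q x + c = (5, 7)
Constraint values g_i(x) = a_i^T x - b_i:
  g_1((-2, 2)) = 0
Stationarity residual: grad f(x) + sum_i lambda_i a_i = (-1, -2)
  -> stationarity FAILS
Primal feasibility (all g_i <= 0): OK
Dual feasibility (all lambda_i >= 0): OK
Complementary slackness (lambda_i * g_i(x) = 0 for all i): OK

Verdict: the first failing condition is stationarity -> stat.

stat


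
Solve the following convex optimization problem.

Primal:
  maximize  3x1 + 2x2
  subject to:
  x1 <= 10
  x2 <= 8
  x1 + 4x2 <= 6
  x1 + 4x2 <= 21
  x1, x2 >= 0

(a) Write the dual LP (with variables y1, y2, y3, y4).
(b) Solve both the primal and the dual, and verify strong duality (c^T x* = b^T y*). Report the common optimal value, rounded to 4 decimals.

The standard primal-dual pair for 'max c^T x s.t. A x <= b, x >= 0' is:
  Dual:  min b^T y  s.t.  A^T y >= c,  y >= 0.

So the dual LP is:
  minimize  10y1 + 8y2 + 6y3 + 21y4
  subject to:
    y1 + y3 + y4 >= 3
    y2 + 4y3 + 4y4 >= 2
    y1, y2, y3, y4 >= 0

Solving the primal: x* = (6, 0).
  primal value c^T x* = 18.
Solving the dual: y* = (0, 0, 3, 0).
  dual value b^T y* = 18.
Strong duality: c^T x* = b^T y*. Confirmed.

18


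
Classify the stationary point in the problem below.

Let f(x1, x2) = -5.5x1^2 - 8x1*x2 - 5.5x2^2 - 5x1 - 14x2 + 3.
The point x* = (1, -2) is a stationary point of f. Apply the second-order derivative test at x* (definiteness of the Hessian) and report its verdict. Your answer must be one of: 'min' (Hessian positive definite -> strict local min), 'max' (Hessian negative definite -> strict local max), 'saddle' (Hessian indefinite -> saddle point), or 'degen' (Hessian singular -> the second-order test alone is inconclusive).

Compute the Hessian H = grad^2 f:
  H = [[-11, -8], [-8, -11]]
Verify stationarity: grad f(x*) = H x* + g = (0, 0).
Eigenvalues of H: -19, -3.
Both eigenvalues < 0, so H is negative definite -> x* is a strict local max.

max


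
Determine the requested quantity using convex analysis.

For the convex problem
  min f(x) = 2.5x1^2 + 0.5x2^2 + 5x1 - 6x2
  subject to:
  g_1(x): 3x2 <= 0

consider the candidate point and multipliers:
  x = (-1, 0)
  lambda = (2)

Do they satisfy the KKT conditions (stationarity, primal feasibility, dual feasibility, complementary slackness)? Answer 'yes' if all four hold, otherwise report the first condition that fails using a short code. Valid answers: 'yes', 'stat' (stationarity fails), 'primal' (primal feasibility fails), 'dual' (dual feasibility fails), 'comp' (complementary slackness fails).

Gradient of f: grad f(x) = Q x + c = (0, -6)
Constraint values g_i(x) = a_i^T x - b_i:
  g_1((-1, 0)) = 0
Stationarity residual: grad f(x) + sum_i lambda_i a_i = (0, 0)
  -> stationarity OK
Primal feasibility (all g_i <= 0): OK
Dual feasibility (all lambda_i >= 0): OK
Complementary slackness (lambda_i * g_i(x) = 0 for all i): OK

Verdict: yes, KKT holds.

yes


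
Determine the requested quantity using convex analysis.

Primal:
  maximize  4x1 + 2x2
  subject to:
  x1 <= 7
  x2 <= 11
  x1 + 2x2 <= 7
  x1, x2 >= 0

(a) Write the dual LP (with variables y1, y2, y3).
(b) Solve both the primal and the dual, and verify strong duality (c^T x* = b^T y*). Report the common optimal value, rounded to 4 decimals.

The standard primal-dual pair for 'max c^T x s.t. A x <= b, x >= 0' is:
  Dual:  min b^T y  s.t.  A^T y >= c,  y >= 0.

So the dual LP is:
  minimize  7y1 + 11y2 + 7y3
  subject to:
    y1 + y3 >= 4
    y2 + 2y3 >= 2
    y1, y2, y3 >= 0

Solving the primal: x* = (7, 0).
  primal value c^T x* = 28.
Solving the dual: y* = (3, 0, 1).
  dual value b^T y* = 28.
Strong duality: c^T x* = b^T y*. Confirmed.

28


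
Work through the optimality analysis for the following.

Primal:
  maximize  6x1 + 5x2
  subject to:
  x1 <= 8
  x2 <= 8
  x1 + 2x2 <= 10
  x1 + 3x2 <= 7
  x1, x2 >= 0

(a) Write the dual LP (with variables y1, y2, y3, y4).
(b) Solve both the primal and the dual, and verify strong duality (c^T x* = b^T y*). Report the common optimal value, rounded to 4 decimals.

The standard primal-dual pair for 'max c^T x s.t. A x <= b, x >= 0' is:
  Dual:  min b^T y  s.t.  A^T y >= c,  y >= 0.

So the dual LP is:
  minimize  8y1 + 8y2 + 10y3 + 7y4
  subject to:
    y1 + y3 + y4 >= 6
    y2 + 2y3 + 3y4 >= 5
    y1, y2, y3, y4 >= 0

Solving the primal: x* = (7, 0).
  primal value c^T x* = 42.
Solving the dual: y* = (0, 0, 0, 6).
  dual value b^T y* = 42.
Strong duality: c^T x* = b^T y*. Confirmed.

42


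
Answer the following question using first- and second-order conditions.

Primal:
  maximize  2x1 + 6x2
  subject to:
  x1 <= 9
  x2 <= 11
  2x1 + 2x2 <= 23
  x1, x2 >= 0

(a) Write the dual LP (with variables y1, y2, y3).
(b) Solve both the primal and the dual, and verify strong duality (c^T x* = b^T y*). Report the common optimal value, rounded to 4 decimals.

The standard primal-dual pair for 'max c^T x s.t. A x <= b, x >= 0' is:
  Dual:  min b^T y  s.t.  A^T y >= c,  y >= 0.

So the dual LP is:
  minimize  9y1 + 11y2 + 23y3
  subject to:
    y1 + 2y3 >= 2
    y2 + 2y3 >= 6
    y1, y2, y3 >= 0

Solving the primal: x* = (0.5, 11).
  primal value c^T x* = 67.
Solving the dual: y* = (0, 4, 1).
  dual value b^T y* = 67.
Strong duality: c^T x* = b^T y*. Confirmed.

67


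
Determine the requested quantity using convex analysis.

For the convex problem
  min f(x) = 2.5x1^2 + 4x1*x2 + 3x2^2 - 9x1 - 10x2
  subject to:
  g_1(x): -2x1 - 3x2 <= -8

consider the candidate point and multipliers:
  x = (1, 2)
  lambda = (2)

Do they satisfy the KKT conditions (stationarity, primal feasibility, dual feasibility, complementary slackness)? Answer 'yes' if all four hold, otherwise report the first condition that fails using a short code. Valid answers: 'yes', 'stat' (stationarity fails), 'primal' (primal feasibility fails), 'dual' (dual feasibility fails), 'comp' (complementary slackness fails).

Gradient of f: grad f(x) = Q x + c = (4, 6)
Constraint values g_i(x) = a_i^T x - b_i:
  g_1((1, 2)) = 0
Stationarity residual: grad f(x) + sum_i lambda_i a_i = (0, 0)
  -> stationarity OK
Primal feasibility (all g_i <= 0): OK
Dual feasibility (all lambda_i >= 0): OK
Complementary slackness (lambda_i * g_i(x) = 0 for all i): OK

Verdict: yes, KKT holds.

yes


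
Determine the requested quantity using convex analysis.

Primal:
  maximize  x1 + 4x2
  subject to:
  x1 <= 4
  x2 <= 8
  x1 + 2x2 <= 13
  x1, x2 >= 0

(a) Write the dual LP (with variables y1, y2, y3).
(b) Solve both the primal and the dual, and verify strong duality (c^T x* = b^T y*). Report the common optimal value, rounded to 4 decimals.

The standard primal-dual pair for 'max c^T x s.t. A x <= b, x >= 0' is:
  Dual:  min b^T y  s.t.  A^T y >= c,  y >= 0.

So the dual LP is:
  minimize  4y1 + 8y2 + 13y3
  subject to:
    y1 + y3 >= 1
    y2 + 2y3 >= 4
    y1, y2, y3 >= 0

Solving the primal: x* = (0, 6.5).
  primal value c^T x* = 26.
Solving the dual: y* = (0, 0, 2).
  dual value b^T y* = 26.
Strong duality: c^T x* = b^T y*. Confirmed.

26


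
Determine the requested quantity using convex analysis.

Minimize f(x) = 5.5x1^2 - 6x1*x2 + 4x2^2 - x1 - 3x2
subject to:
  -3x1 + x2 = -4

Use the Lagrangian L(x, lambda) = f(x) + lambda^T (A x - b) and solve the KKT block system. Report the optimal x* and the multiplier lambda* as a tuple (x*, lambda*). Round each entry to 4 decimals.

Form the Lagrangian:
  L(x, lambda) = (1/2) x^T Q x + c^T x + lambda^T (A x - b)
Stationarity (grad_x L = 0): Q x + c + A^T lambda = 0.
Primal feasibility: A x = b.

This gives the KKT block system:
  [ Q   A^T ] [ x     ]   [-c ]
  [ A    0  ] [ lambda ] = [ b ]

Solving the linear system:
  x*      = (1.7447, 1.234)
  lambda* = (3.5957)
  f(x*)   = 4.4681

x* = (1.7447, 1.234), lambda* = (3.5957)


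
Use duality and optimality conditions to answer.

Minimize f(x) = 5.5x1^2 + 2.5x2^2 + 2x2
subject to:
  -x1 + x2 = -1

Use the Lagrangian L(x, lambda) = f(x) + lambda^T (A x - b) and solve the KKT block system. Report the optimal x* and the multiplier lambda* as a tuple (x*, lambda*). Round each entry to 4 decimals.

Form the Lagrangian:
  L(x, lambda) = (1/2) x^T Q x + c^T x + lambda^T (A x - b)
Stationarity (grad_x L = 0): Q x + c + A^T lambda = 0.
Primal feasibility: A x = b.

This gives the KKT block system:
  [ Q   A^T ] [ x     ]   [-c ]
  [ A    0  ] [ lambda ] = [ b ]

Solving the linear system:
  x*      = (0.1875, -0.8125)
  lambda* = (2.0625)
  f(x*)   = 0.2188

x* = (0.1875, -0.8125), lambda* = (2.0625)


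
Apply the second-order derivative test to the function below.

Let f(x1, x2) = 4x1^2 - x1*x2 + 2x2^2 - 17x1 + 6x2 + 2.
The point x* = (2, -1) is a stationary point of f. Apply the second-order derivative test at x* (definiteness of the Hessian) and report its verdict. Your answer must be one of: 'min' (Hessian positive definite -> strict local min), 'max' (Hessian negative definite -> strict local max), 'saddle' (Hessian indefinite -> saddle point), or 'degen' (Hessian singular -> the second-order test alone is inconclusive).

Compute the Hessian H = grad^2 f:
  H = [[8, -1], [-1, 4]]
Verify stationarity: grad f(x*) = H x* + g = (0, 0).
Eigenvalues of H: 3.7639, 8.2361.
Both eigenvalues > 0, so H is positive definite -> x* is a strict local min.

min


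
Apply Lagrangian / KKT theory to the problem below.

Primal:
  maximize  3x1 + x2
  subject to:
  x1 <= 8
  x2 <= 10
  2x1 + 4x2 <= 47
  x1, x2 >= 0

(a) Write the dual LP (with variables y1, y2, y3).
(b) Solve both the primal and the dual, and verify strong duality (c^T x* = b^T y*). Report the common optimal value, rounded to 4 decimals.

The standard primal-dual pair for 'max c^T x s.t. A x <= b, x >= 0' is:
  Dual:  min b^T y  s.t.  A^T y >= c,  y >= 0.

So the dual LP is:
  minimize  8y1 + 10y2 + 47y3
  subject to:
    y1 + 2y3 >= 3
    y2 + 4y3 >= 1
    y1, y2, y3 >= 0

Solving the primal: x* = (8, 7.75).
  primal value c^T x* = 31.75.
Solving the dual: y* = (2.5, 0, 0.25).
  dual value b^T y* = 31.75.
Strong duality: c^T x* = b^T y*. Confirmed.

31.75


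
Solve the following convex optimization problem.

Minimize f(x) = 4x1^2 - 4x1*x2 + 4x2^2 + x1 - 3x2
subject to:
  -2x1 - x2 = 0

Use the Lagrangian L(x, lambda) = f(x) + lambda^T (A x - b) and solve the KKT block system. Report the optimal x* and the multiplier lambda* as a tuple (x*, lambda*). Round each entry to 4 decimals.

Form the Lagrangian:
  L(x, lambda) = (1/2) x^T Q x + c^T x + lambda^T (A x - b)
Stationarity (grad_x L = 0): Q x + c + A^T lambda = 0.
Primal feasibility: A x = b.

This gives the KKT block system:
  [ Q   A^T ] [ x     ]   [-c ]
  [ A    0  ] [ lambda ] = [ b ]

Solving the linear system:
  x*      = (-0.125, 0.25)
  lambda* = (-0.5)
  f(x*)   = -0.4375

x* = (-0.125, 0.25), lambda* = (-0.5)


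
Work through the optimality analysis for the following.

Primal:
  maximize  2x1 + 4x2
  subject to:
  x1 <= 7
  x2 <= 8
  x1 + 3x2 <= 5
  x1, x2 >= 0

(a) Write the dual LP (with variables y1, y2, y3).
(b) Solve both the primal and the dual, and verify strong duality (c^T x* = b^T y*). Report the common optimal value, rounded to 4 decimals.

The standard primal-dual pair for 'max c^T x s.t. A x <= b, x >= 0' is:
  Dual:  min b^T y  s.t.  A^T y >= c,  y >= 0.

So the dual LP is:
  minimize  7y1 + 8y2 + 5y3
  subject to:
    y1 + y3 >= 2
    y2 + 3y3 >= 4
    y1, y2, y3 >= 0

Solving the primal: x* = (5, 0).
  primal value c^T x* = 10.
Solving the dual: y* = (0, 0, 2).
  dual value b^T y* = 10.
Strong duality: c^T x* = b^T y*. Confirmed.

10


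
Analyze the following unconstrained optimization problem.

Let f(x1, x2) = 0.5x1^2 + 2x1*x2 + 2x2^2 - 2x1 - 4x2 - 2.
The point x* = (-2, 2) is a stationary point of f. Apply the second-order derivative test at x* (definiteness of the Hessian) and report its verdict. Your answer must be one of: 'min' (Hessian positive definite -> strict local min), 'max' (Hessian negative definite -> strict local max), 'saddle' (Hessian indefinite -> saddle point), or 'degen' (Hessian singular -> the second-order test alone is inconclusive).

Compute the Hessian H = grad^2 f:
  H = [[1, 2], [2, 4]]
Verify stationarity: grad f(x*) = H x* + g = (0, 0).
Eigenvalues of H: 0, 5.
H has a zero eigenvalue (singular; positive semidefinite but not definite), so H is neither positive definite, negative definite, nor indefinite. The second-order test alone is inconclusive -> degen.
(Indeed, f is constant along the null direction of H through x*, so x* is not a strict local extremum.)

degen


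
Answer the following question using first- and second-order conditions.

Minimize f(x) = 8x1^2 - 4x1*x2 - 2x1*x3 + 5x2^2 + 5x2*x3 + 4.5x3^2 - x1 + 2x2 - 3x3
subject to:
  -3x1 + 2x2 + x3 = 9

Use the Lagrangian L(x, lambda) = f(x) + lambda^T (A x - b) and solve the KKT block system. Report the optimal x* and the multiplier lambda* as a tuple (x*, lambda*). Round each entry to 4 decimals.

Form the Lagrangian:
  L(x, lambda) = (1/2) x^T Q x + c^T x + lambda^T (A x - b)
Stationarity (grad_x L = 0): Q x + c + A^T lambda = 0.
Primal feasibility: A x = b.

This gives the KKT block system:
  [ Q   A^T ] [ x     ]   [-c ]
  [ A    0  ] [ lambda ] = [ b ]

Solving the linear system:
  x*      = (-1.9434, 1.2772, 0.6154)
  lambda* = (-12.8113)
  f(x*)   = 58.9768

x* = (-1.9434, 1.2772, 0.6154), lambda* = (-12.8113)
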